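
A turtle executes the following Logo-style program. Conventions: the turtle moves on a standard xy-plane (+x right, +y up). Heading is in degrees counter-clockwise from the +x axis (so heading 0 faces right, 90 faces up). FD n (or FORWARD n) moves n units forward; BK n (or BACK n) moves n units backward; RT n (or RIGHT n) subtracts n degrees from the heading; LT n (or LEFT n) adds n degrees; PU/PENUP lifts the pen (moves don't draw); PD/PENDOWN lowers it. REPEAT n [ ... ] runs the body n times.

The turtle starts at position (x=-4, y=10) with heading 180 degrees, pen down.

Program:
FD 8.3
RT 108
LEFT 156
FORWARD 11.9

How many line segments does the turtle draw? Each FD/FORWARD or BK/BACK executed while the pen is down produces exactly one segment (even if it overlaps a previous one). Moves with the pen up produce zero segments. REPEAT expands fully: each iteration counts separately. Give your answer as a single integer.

Answer: 2

Derivation:
Executing turtle program step by step:
Start: pos=(-4,10), heading=180, pen down
FD 8.3: (-4,10) -> (-12.3,10) [heading=180, draw]
RT 108: heading 180 -> 72
LT 156: heading 72 -> 228
FD 11.9: (-12.3,10) -> (-20.263,1.157) [heading=228, draw]
Final: pos=(-20.263,1.157), heading=228, 2 segment(s) drawn
Segments drawn: 2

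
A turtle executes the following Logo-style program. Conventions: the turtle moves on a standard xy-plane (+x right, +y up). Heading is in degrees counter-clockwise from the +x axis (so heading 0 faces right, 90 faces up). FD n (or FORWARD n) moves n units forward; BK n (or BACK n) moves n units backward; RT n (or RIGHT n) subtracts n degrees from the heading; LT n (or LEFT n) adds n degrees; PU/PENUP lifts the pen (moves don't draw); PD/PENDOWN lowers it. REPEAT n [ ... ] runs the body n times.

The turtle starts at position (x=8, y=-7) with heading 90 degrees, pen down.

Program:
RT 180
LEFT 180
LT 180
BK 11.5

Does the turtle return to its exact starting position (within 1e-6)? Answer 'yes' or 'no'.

Answer: no

Derivation:
Executing turtle program step by step:
Start: pos=(8,-7), heading=90, pen down
RT 180: heading 90 -> 270
LT 180: heading 270 -> 90
LT 180: heading 90 -> 270
BK 11.5: (8,-7) -> (8,4.5) [heading=270, draw]
Final: pos=(8,4.5), heading=270, 1 segment(s) drawn

Start position: (8, -7)
Final position: (8, 4.5)
Distance = 11.5; >= 1e-6 -> NOT closed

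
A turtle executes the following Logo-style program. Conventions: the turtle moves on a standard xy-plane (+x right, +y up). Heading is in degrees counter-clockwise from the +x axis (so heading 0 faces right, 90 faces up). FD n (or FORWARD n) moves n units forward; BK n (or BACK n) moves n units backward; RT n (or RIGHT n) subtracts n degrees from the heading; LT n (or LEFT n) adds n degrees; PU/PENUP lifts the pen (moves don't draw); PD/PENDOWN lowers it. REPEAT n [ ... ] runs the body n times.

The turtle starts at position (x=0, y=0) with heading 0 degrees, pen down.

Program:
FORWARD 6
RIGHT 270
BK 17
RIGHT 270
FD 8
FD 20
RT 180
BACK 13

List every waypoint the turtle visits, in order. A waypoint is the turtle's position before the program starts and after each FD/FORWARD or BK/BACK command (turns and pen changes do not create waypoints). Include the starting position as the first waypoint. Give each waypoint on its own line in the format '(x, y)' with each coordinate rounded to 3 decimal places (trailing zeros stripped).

Executing turtle program step by step:
Start: pos=(0,0), heading=0, pen down
FD 6: (0,0) -> (6,0) [heading=0, draw]
RT 270: heading 0 -> 90
BK 17: (6,0) -> (6,-17) [heading=90, draw]
RT 270: heading 90 -> 180
FD 8: (6,-17) -> (-2,-17) [heading=180, draw]
FD 20: (-2,-17) -> (-22,-17) [heading=180, draw]
RT 180: heading 180 -> 0
BK 13: (-22,-17) -> (-35,-17) [heading=0, draw]
Final: pos=(-35,-17), heading=0, 5 segment(s) drawn
Waypoints (6 total):
(0, 0)
(6, 0)
(6, -17)
(-2, -17)
(-22, -17)
(-35, -17)

Answer: (0, 0)
(6, 0)
(6, -17)
(-2, -17)
(-22, -17)
(-35, -17)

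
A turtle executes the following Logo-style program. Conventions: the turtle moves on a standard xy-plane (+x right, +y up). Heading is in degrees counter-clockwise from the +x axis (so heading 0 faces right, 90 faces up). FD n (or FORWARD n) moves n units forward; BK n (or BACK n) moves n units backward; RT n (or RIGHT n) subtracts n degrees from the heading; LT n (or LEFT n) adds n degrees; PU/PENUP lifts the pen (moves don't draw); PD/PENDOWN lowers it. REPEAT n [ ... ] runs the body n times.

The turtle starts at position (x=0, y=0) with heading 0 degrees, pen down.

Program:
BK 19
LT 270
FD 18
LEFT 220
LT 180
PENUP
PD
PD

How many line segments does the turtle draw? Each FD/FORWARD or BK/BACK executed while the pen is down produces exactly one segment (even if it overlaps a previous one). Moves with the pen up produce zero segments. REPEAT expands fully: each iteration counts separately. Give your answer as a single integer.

Answer: 2

Derivation:
Executing turtle program step by step:
Start: pos=(0,0), heading=0, pen down
BK 19: (0,0) -> (-19,0) [heading=0, draw]
LT 270: heading 0 -> 270
FD 18: (-19,0) -> (-19,-18) [heading=270, draw]
LT 220: heading 270 -> 130
LT 180: heading 130 -> 310
PU: pen up
PD: pen down
PD: pen down
Final: pos=(-19,-18), heading=310, 2 segment(s) drawn
Segments drawn: 2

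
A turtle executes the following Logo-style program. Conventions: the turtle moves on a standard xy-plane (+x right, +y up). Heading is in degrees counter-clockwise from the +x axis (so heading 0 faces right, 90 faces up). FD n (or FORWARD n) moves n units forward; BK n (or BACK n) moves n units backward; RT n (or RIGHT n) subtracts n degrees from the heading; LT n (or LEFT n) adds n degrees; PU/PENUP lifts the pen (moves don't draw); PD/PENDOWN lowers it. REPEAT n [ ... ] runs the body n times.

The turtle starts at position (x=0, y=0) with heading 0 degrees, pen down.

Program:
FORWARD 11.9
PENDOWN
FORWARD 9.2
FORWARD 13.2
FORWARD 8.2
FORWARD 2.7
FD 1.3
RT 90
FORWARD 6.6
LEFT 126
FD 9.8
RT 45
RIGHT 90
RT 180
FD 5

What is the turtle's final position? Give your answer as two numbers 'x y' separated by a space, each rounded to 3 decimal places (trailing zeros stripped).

Answer: 55.211 4.099

Derivation:
Executing turtle program step by step:
Start: pos=(0,0), heading=0, pen down
FD 11.9: (0,0) -> (11.9,0) [heading=0, draw]
PD: pen down
FD 9.2: (11.9,0) -> (21.1,0) [heading=0, draw]
FD 13.2: (21.1,0) -> (34.3,0) [heading=0, draw]
FD 8.2: (34.3,0) -> (42.5,0) [heading=0, draw]
FD 2.7: (42.5,0) -> (45.2,0) [heading=0, draw]
FD 1.3: (45.2,0) -> (46.5,0) [heading=0, draw]
RT 90: heading 0 -> 270
FD 6.6: (46.5,0) -> (46.5,-6.6) [heading=270, draw]
LT 126: heading 270 -> 36
FD 9.8: (46.5,-6.6) -> (54.428,-0.84) [heading=36, draw]
RT 45: heading 36 -> 351
RT 90: heading 351 -> 261
RT 180: heading 261 -> 81
FD 5: (54.428,-0.84) -> (55.211,4.099) [heading=81, draw]
Final: pos=(55.211,4.099), heading=81, 9 segment(s) drawn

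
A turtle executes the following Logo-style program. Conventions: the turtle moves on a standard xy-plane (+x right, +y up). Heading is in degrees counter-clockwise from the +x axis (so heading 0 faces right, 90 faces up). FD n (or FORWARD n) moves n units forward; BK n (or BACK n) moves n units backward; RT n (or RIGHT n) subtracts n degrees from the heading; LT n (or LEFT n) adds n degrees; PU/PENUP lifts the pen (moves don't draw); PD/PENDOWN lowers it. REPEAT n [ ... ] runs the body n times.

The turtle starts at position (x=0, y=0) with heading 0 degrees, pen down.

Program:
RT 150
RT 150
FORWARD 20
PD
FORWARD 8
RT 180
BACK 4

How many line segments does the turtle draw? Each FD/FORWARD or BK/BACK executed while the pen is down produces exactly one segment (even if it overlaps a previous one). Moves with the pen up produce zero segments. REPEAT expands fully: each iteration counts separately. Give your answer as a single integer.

Answer: 3

Derivation:
Executing turtle program step by step:
Start: pos=(0,0), heading=0, pen down
RT 150: heading 0 -> 210
RT 150: heading 210 -> 60
FD 20: (0,0) -> (10,17.321) [heading=60, draw]
PD: pen down
FD 8: (10,17.321) -> (14,24.249) [heading=60, draw]
RT 180: heading 60 -> 240
BK 4: (14,24.249) -> (16,27.713) [heading=240, draw]
Final: pos=(16,27.713), heading=240, 3 segment(s) drawn
Segments drawn: 3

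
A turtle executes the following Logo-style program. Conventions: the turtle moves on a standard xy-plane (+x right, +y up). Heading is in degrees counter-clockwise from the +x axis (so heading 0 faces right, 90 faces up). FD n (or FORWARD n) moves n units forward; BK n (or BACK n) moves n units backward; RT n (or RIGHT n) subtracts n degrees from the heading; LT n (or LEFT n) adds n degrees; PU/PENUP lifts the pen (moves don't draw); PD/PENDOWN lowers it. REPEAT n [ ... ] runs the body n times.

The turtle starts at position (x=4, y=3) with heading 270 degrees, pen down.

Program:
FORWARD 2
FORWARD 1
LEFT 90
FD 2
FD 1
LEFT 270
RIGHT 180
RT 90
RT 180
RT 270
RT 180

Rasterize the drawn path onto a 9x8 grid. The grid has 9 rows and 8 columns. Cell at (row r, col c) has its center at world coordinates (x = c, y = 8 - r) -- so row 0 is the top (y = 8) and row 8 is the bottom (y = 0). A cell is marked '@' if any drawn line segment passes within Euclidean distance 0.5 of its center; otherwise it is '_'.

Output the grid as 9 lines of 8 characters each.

Answer: ________
________
________
________
________
____@___
____@___
____@___
____@@@@

Derivation:
Segment 0: (4,3) -> (4,1)
Segment 1: (4,1) -> (4,0)
Segment 2: (4,0) -> (6,-0)
Segment 3: (6,-0) -> (7,-0)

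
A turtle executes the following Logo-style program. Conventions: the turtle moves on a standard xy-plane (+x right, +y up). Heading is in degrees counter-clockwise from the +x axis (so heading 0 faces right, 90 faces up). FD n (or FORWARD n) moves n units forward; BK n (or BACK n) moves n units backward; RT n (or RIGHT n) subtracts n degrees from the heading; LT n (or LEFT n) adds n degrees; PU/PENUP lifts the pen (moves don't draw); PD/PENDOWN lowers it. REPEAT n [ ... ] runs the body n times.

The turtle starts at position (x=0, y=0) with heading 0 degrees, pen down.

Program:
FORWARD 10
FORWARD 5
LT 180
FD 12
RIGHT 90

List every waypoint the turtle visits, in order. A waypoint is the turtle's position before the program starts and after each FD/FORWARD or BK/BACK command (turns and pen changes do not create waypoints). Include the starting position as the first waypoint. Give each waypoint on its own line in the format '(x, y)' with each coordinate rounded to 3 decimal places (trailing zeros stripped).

Executing turtle program step by step:
Start: pos=(0,0), heading=0, pen down
FD 10: (0,0) -> (10,0) [heading=0, draw]
FD 5: (10,0) -> (15,0) [heading=0, draw]
LT 180: heading 0 -> 180
FD 12: (15,0) -> (3,0) [heading=180, draw]
RT 90: heading 180 -> 90
Final: pos=(3,0), heading=90, 3 segment(s) drawn
Waypoints (4 total):
(0, 0)
(10, 0)
(15, 0)
(3, 0)

Answer: (0, 0)
(10, 0)
(15, 0)
(3, 0)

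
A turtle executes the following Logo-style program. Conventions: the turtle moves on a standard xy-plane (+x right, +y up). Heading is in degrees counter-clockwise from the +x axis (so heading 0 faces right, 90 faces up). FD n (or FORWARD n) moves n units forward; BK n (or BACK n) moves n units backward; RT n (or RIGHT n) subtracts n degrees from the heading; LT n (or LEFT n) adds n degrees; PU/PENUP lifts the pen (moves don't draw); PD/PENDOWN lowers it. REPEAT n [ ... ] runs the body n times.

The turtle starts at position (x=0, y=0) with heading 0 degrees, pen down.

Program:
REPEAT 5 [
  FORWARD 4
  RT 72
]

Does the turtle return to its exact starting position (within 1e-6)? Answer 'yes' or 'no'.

Executing turtle program step by step:
Start: pos=(0,0), heading=0, pen down
REPEAT 5 [
  -- iteration 1/5 --
  FD 4: (0,0) -> (4,0) [heading=0, draw]
  RT 72: heading 0 -> 288
  -- iteration 2/5 --
  FD 4: (4,0) -> (5.236,-3.804) [heading=288, draw]
  RT 72: heading 288 -> 216
  -- iteration 3/5 --
  FD 4: (5.236,-3.804) -> (2,-6.155) [heading=216, draw]
  RT 72: heading 216 -> 144
  -- iteration 4/5 --
  FD 4: (2,-6.155) -> (-1.236,-3.804) [heading=144, draw]
  RT 72: heading 144 -> 72
  -- iteration 5/5 --
  FD 4: (-1.236,-3.804) -> (0,0) [heading=72, draw]
  RT 72: heading 72 -> 0
]
Final: pos=(0,0), heading=0, 5 segment(s) drawn

Start position: (0, 0)
Final position: (0, 0)
Distance = 0; < 1e-6 -> CLOSED

Answer: yes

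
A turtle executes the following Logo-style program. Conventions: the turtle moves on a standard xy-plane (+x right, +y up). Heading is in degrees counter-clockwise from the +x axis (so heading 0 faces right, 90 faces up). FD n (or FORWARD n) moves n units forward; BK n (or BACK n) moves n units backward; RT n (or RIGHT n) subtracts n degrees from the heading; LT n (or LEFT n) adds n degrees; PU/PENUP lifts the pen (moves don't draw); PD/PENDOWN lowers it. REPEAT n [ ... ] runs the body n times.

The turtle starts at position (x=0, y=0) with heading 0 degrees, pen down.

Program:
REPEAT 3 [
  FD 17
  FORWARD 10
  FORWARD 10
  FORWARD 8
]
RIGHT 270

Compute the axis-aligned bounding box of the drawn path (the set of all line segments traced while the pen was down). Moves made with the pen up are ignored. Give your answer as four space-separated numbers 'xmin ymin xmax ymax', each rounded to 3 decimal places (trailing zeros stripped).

Executing turtle program step by step:
Start: pos=(0,0), heading=0, pen down
REPEAT 3 [
  -- iteration 1/3 --
  FD 17: (0,0) -> (17,0) [heading=0, draw]
  FD 10: (17,0) -> (27,0) [heading=0, draw]
  FD 10: (27,0) -> (37,0) [heading=0, draw]
  FD 8: (37,0) -> (45,0) [heading=0, draw]
  -- iteration 2/3 --
  FD 17: (45,0) -> (62,0) [heading=0, draw]
  FD 10: (62,0) -> (72,0) [heading=0, draw]
  FD 10: (72,0) -> (82,0) [heading=0, draw]
  FD 8: (82,0) -> (90,0) [heading=0, draw]
  -- iteration 3/3 --
  FD 17: (90,0) -> (107,0) [heading=0, draw]
  FD 10: (107,0) -> (117,0) [heading=0, draw]
  FD 10: (117,0) -> (127,0) [heading=0, draw]
  FD 8: (127,0) -> (135,0) [heading=0, draw]
]
RT 270: heading 0 -> 90
Final: pos=(135,0), heading=90, 12 segment(s) drawn

Segment endpoints: x in {0, 17, 27, 37, 45, 62, 72, 82, 90, 107, 117, 127, 135}, y in {0}
xmin=0, ymin=0, xmax=135, ymax=0

Answer: 0 0 135 0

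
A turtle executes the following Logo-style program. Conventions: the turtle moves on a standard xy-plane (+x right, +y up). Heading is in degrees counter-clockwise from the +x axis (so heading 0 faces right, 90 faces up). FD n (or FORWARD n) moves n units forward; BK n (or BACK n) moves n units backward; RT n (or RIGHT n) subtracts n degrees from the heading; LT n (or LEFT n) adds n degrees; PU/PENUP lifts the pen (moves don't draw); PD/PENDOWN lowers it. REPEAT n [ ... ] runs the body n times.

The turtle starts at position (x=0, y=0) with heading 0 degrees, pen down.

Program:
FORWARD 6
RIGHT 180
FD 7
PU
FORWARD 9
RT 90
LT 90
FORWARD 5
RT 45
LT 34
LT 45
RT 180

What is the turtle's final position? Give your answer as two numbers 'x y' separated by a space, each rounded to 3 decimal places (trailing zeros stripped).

Executing turtle program step by step:
Start: pos=(0,0), heading=0, pen down
FD 6: (0,0) -> (6,0) [heading=0, draw]
RT 180: heading 0 -> 180
FD 7: (6,0) -> (-1,0) [heading=180, draw]
PU: pen up
FD 9: (-1,0) -> (-10,0) [heading=180, move]
RT 90: heading 180 -> 90
LT 90: heading 90 -> 180
FD 5: (-10,0) -> (-15,0) [heading=180, move]
RT 45: heading 180 -> 135
LT 34: heading 135 -> 169
LT 45: heading 169 -> 214
RT 180: heading 214 -> 34
Final: pos=(-15,0), heading=34, 2 segment(s) drawn

Answer: -15 0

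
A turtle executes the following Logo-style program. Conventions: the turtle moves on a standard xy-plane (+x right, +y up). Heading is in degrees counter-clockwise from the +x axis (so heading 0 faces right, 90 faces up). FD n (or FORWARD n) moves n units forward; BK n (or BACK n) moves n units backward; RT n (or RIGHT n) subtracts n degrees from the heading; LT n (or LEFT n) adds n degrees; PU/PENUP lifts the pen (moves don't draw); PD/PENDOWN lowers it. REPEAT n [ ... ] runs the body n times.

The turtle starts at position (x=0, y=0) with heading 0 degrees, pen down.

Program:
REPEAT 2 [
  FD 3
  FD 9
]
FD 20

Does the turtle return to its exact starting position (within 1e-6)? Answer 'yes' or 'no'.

Executing turtle program step by step:
Start: pos=(0,0), heading=0, pen down
REPEAT 2 [
  -- iteration 1/2 --
  FD 3: (0,0) -> (3,0) [heading=0, draw]
  FD 9: (3,0) -> (12,0) [heading=0, draw]
  -- iteration 2/2 --
  FD 3: (12,0) -> (15,0) [heading=0, draw]
  FD 9: (15,0) -> (24,0) [heading=0, draw]
]
FD 20: (24,0) -> (44,0) [heading=0, draw]
Final: pos=(44,0), heading=0, 5 segment(s) drawn

Start position: (0, 0)
Final position: (44, 0)
Distance = 44; >= 1e-6 -> NOT closed

Answer: no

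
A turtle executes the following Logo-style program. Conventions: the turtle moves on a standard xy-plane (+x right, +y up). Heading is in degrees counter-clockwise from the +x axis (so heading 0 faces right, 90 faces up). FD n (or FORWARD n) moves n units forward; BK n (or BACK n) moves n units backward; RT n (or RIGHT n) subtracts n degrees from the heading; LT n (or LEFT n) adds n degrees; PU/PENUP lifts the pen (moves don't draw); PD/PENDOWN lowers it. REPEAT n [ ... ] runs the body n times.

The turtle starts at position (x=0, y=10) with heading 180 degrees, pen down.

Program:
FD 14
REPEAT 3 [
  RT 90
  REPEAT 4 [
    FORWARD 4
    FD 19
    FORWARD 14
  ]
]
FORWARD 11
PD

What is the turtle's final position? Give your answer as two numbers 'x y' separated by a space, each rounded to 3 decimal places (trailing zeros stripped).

Answer: 134 -1

Derivation:
Executing turtle program step by step:
Start: pos=(0,10), heading=180, pen down
FD 14: (0,10) -> (-14,10) [heading=180, draw]
REPEAT 3 [
  -- iteration 1/3 --
  RT 90: heading 180 -> 90
  REPEAT 4 [
    -- iteration 1/4 --
    FD 4: (-14,10) -> (-14,14) [heading=90, draw]
    FD 19: (-14,14) -> (-14,33) [heading=90, draw]
    FD 14: (-14,33) -> (-14,47) [heading=90, draw]
    -- iteration 2/4 --
    FD 4: (-14,47) -> (-14,51) [heading=90, draw]
    FD 19: (-14,51) -> (-14,70) [heading=90, draw]
    FD 14: (-14,70) -> (-14,84) [heading=90, draw]
    -- iteration 3/4 --
    FD 4: (-14,84) -> (-14,88) [heading=90, draw]
    FD 19: (-14,88) -> (-14,107) [heading=90, draw]
    FD 14: (-14,107) -> (-14,121) [heading=90, draw]
    -- iteration 4/4 --
    FD 4: (-14,121) -> (-14,125) [heading=90, draw]
    FD 19: (-14,125) -> (-14,144) [heading=90, draw]
    FD 14: (-14,144) -> (-14,158) [heading=90, draw]
  ]
  -- iteration 2/3 --
  RT 90: heading 90 -> 0
  REPEAT 4 [
    -- iteration 1/4 --
    FD 4: (-14,158) -> (-10,158) [heading=0, draw]
    FD 19: (-10,158) -> (9,158) [heading=0, draw]
    FD 14: (9,158) -> (23,158) [heading=0, draw]
    -- iteration 2/4 --
    FD 4: (23,158) -> (27,158) [heading=0, draw]
    FD 19: (27,158) -> (46,158) [heading=0, draw]
    FD 14: (46,158) -> (60,158) [heading=0, draw]
    -- iteration 3/4 --
    FD 4: (60,158) -> (64,158) [heading=0, draw]
    FD 19: (64,158) -> (83,158) [heading=0, draw]
    FD 14: (83,158) -> (97,158) [heading=0, draw]
    -- iteration 4/4 --
    FD 4: (97,158) -> (101,158) [heading=0, draw]
    FD 19: (101,158) -> (120,158) [heading=0, draw]
    FD 14: (120,158) -> (134,158) [heading=0, draw]
  ]
  -- iteration 3/3 --
  RT 90: heading 0 -> 270
  REPEAT 4 [
    -- iteration 1/4 --
    FD 4: (134,158) -> (134,154) [heading=270, draw]
    FD 19: (134,154) -> (134,135) [heading=270, draw]
    FD 14: (134,135) -> (134,121) [heading=270, draw]
    -- iteration 2/4 --
    FD 4: (134,121) -> (134,117) [heading=270, draw]
    FD 19: (134,117) -> (134,98) [heading=270, draw]
    FD 14: (134,98) -> (134,84) [heading=270, draw]
    -- iteration 3/4 --
    FD 4: (134,84) -> (134,80) [heading=270, draw]
    FD 19: (134,80) -> (134,61) [heading=270, draw]
    FD 14: (134,61) -> (134,47) [heading=270, draw]
    -- iteration 4/4 --
    FD 4: (134,47) -> (134,43) [heading=270, draw]
    FD 19: (134,43) -> (134,24) [heading=270, draw]
    FD 14: (134,24) -> (134,10) [heading=270, draw]
  ]
]
FD 11: (134,10) -> (134,-1) [heading=270, draw]
PD: pen down
Final: pos=(134,-1), heading=270, 38 segment(s) drawn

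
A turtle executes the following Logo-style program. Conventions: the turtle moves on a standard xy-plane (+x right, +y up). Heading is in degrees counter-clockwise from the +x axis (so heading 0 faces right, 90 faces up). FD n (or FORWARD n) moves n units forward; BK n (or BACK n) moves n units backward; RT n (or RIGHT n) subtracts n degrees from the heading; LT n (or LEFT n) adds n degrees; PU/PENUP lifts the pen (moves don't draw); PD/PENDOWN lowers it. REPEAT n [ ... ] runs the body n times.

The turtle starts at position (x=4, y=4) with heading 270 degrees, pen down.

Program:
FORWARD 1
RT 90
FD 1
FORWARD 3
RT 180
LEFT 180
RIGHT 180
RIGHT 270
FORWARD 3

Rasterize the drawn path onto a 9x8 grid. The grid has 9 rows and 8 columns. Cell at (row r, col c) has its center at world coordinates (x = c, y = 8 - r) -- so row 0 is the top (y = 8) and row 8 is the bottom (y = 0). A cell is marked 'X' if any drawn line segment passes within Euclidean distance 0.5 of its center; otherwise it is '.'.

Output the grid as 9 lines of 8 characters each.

Answer: ........
........
X.......
X.......
X...X...
XXXXX...
........
........
........

Derivation:
Segment 0: (4,4) -> (4,3)
Segment 1: (4,3) -> (3,3)
Segment 2: (3,3) -> (0,3)
Segment 3: (0,3) -> (-0,6)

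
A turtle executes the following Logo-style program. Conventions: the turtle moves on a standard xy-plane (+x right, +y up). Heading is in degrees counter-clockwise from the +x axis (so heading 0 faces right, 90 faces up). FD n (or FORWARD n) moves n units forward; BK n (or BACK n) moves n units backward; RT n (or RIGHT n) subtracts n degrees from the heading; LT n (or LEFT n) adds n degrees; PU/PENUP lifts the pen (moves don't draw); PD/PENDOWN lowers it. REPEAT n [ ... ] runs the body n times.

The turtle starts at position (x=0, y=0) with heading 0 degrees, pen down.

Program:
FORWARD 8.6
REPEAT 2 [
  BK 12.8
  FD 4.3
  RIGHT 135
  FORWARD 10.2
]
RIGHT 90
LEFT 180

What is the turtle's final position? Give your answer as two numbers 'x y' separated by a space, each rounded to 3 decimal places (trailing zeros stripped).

Executing turtle program step by step:
Start: pos=(0,0), heading=0, pen down
FD 8.6: (0,0) -> (8.6,0) [heading=0, draw]
REPEAT 2 [
  -- iteration 1/2 --
  BK 12.8: (8.6,0) -> (-4.2,0) [heading=0, draw]
  FD 4.3: (-4.2,0) -> (0.1,0) [heading=0, draw]
  RT 135: heading 0 -> 225
  FD 10.2: (0.1,0) -> (-7.112,-7.212) [heading=225, draw]
  -- iteration 2/2 --
  BK 12.8: (-7.112,-7.212) -> (1.938,1.838) [heading=225, draw]
  FD 4.3: (1.938,1.838) -> (-1.102,-1.202) [heading=225, draw]
  RT 135: heading 225 -> 90
  FD 10.2: (-1.102,-1.202) -> (-1.102,8.998) [heading=90, draw]
]
RT 90: heading 90 -> 0
LT 180: heading 0 -> 180
Final: pos=(-1.102,8.998), heading=180, 7 segment(s) drawn

Answer: -1.102 8.998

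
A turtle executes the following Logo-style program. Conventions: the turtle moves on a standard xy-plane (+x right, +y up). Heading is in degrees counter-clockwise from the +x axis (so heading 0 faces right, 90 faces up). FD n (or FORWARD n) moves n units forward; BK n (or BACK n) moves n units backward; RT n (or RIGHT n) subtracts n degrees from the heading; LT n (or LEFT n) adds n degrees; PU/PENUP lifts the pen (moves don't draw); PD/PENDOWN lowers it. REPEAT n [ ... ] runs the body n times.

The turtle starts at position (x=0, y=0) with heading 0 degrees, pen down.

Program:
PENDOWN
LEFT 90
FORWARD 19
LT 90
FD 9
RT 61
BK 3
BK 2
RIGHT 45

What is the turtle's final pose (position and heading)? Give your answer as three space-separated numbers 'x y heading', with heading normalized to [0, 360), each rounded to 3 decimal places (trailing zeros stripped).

Answer: -6.576 14.627 74

Derivation:
Executing turtle program step by step:
Start: pos=(0,0), heading=0, pen down
PD: pen down
LT 90: heading 0 -> 90
FD 19: (0,0) -> (0,19) [heading=90, draw]
LT 90: heading 90 -> 180
FD 9: (0,19) -> (-9,19) [heading=180, draw]
RT 61: heading 180 -> 119
BK 3: (-9,19) -> (-7.546,16.376) [heading=119, draw]
BK 2: (-7.546,16.376) -> (-6.576,14.627) [heading=119, draw]
RT 45: heading 119 -> 74
Final: pos=(-6.576,14.627), heading=74, 4 segment(s) drawn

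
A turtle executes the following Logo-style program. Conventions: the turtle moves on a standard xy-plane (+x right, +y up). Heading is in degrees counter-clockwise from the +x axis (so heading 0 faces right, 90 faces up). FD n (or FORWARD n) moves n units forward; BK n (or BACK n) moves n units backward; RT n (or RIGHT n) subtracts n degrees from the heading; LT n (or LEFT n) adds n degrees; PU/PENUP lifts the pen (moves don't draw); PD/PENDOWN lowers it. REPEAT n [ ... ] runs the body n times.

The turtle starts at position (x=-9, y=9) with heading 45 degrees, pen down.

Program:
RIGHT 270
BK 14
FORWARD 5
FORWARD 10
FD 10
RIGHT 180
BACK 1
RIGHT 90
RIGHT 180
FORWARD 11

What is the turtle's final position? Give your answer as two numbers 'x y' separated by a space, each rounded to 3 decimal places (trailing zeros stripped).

Executing turtle program step by step:
Start: pos=(-9,9), heading=45, pen down
RT 270: heading 45 -> 135
BK 14: (-9,9) -> (0.899,-0.899) [heading=135, draw]
FD 5: (0.899,-0.899) -> (-2.636,2.636) [heading=135, draw]
FD 10: (-2.636,2.636) -> (-9.707,9.707) [heading=135, draw]
FD 10: (-9.707,9.707) -> (-16.778,16.778) [heading=135, draw]
RT 180: heading 135 -> 315
BK 1: (-16.778,16.778) -> (-17.485,17.485) [heading=315, draw]
RT 90: heading 315 -> 225
RT 180: heading 225 -> 45
FD 11: (-17.485,17.485) -> (-9.707,25.263) [heading=45, draw]
Final: pos=(-9.707,25.263), heading=45, 6 segment(s) drawn

Answer: -9.707 25.263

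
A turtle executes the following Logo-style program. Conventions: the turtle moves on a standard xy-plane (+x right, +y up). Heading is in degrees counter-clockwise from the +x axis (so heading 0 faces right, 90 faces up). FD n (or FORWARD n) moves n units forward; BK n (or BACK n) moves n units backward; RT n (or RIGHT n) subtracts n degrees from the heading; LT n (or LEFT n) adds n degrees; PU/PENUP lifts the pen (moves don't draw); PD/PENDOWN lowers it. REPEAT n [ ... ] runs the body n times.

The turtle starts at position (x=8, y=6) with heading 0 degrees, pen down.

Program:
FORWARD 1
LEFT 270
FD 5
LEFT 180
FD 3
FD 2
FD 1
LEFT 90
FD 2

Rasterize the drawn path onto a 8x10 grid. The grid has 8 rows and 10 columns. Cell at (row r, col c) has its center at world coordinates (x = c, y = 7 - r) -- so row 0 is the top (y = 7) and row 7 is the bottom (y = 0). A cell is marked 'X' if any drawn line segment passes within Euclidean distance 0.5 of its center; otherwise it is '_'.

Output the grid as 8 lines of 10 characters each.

Segment 0: (8,6) -> (9,6)
Segment 1: (9,6) -> (9,1)
Segment 2: (9,1) -> (9,4)
Segment 3: (9,4) -> (9,6)
Segment 4: (9,6) -> (9,7)
Segment 5: (9,7) -> (7,7)

Answer: _______XXX
________XX
_________X
_________X
_________X
_________X
_________X
__________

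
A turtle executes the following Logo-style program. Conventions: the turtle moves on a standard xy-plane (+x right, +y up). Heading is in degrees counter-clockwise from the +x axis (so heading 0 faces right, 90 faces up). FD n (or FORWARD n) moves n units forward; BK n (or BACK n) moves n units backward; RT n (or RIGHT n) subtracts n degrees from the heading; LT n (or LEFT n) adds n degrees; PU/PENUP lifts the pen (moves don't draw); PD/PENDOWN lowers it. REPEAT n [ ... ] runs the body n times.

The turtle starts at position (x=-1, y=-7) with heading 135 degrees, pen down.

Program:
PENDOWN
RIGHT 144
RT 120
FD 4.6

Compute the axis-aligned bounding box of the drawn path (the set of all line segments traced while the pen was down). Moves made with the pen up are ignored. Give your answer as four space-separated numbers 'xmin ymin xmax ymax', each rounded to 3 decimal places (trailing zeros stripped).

Executing turtle program step by step:
Start: pos=(-1,-7), heading=135, pen down
PD: pen down
RT 144: heading 135 -> 351
RT 120: heading 351 -> 231
FD 4.6: (-1,-7) -> (-3.895,-10.575) [heading=231, draw]
Final: pos=(-3.895,-10.575), heading=231, 1 segment(s) drawn

Segment endpoints: x in {-3.895, -1}, y in {-10.575, -7}
xmin=-3.895, ymin=-10.575, xmax=-1, ymax=-7

Answer: -3.895 -10.575 -1 -7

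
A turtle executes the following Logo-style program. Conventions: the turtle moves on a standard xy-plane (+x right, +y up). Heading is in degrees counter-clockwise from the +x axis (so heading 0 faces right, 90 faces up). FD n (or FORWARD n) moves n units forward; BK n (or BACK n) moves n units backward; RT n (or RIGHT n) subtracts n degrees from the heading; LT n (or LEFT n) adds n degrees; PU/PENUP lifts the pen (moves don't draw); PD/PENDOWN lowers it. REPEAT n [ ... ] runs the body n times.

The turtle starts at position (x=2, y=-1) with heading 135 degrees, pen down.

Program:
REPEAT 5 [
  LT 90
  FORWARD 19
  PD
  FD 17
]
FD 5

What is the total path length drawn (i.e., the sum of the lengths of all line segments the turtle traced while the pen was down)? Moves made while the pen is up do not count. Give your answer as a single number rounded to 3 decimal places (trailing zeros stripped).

Executing turtle program step by step:
Start: pos=(2,-1), heading=135, pen down
REPEAT 5 [
  -- iteration 1/5 --
  LT 90: heading 135 -> 225
  FD 19: (2,-1) -> (-11.435,-14.435) [heading=225, draw]
  PD: pen down
  FD 17: (-11.435,-14.435) -> (-23.456,-26.456) [heading=225, draw]
  -- iteration 2/5 --
  LT 90: heading 225 -> 315
  FD 19: (-23.456,-26.456) -> (-10.021,-39.891) [heading=315, draw]
  PD: pen down
  FD 17: (-10.021,-39.891) -> (2,-51.912) [heading=315, draw]
  -- iteration 3/5 --
  LT 90: heading 315 -> 45
  FD 19: (2,-51.912) -> (15.435,-38.477) [heading=45, draw]
  PD: pen down
  FD 17: (15.435,-38.477) -> (27.456,-26.456) [heading=45, draw]
  -- iteration 4/5 --
  LT 90: heading 45 -> 135
  FD 19: (27.456,-26.456) -> (14.021,-13.021) [heading=135, draw]
  PD: pen down
  FD 17: (14.021,-13.021) -> (2,-1) [heading=135, draw]
  -- iteration 5/5 --
  LT 90: heading 135 -> 225
  FD 19: (2,-1) -> (-11.435,-14.435) [heading=225, draw]
  PD: pen down
  FD 17: (-11.435,-14.435) -> (-23.456,-26.456) [heading=225, draw]
]
FD 5: (-23.456,-26.456) -> (-26.991,-29.991) [heading=225, draw]
Final: pos=(-26.991,-29.991), heading=225, 11 segment(s) drawn

Segment lengths:
  seg 1: (2,-1) -> (-11.435,-14.435), length = 19
  seg 2: (-11.435,-14.435) -> (-23.456,-26.456), length = 17
  seg 3: (-23.456,-26.456) -> (-10.021,-39.891), length = 19
  seg 4: (-10.021,-39.891) -> (2,-51.912), length = 17
  seg 5: (2,-51.912) -> (15.435,-38.477), length = 19
  seg 6: (15.435,-38.477) -> (27.456,-26.456), length = 17
  seg 7: (27.456,-26.456) -> (14.021,-13.021), length = 19
  seg 8: (14.021,-13.021) -> (2,-1), length = 17
  seg 9: (2,-1) -> (-11.435,-14.435), length = 19
  seg 10: (-11.435,-14.435) -> (-23.456,-26.456), length = 17
  seg 11: (-23.456,-26.456) -> (-26.991,-29.991), length = 5
Total = 185

Answer: 185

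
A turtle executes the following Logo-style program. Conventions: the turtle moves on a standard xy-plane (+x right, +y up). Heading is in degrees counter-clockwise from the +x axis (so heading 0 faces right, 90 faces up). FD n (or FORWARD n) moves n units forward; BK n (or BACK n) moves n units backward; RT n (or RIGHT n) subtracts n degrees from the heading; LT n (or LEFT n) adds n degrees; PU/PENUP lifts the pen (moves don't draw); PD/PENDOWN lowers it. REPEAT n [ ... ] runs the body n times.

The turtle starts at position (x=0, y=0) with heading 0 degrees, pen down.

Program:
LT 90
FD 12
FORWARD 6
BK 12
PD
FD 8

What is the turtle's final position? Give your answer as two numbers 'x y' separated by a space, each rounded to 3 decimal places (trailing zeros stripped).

Executing turtle program step by step:
Start: pos=(0,0), heading=0, pen down
LT 90: heading 0 -> 90
FD 12: (0,0) -> (0,12) [heading=90, draw]
FD 6: (0,12) -> (0,18) [heading=90, draw]
BK 12: (0,18) -> (0,6) [heading=90, draw]
PD: pen down
FD 8: (0,6) -> (0,14) [heading=90, draw]
Final: pos=(0,14), heading=90, 4 segment(s) drawn

Answer: 0 14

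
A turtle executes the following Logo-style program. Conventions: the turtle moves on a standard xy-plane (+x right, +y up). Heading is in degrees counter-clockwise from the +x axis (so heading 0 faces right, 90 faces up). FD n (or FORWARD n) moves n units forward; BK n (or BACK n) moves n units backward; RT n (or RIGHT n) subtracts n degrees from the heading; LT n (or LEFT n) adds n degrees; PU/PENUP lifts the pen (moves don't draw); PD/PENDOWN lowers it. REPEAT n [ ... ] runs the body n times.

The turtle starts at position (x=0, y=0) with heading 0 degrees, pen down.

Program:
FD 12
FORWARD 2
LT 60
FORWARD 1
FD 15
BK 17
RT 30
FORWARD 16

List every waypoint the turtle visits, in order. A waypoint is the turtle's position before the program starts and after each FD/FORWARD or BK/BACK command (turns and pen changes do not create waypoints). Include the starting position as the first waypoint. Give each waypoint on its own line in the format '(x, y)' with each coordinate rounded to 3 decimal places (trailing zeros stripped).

Executing turtle program step by step:
Start: pos=(0,0), heading=0, pen down
FD 12: (0,0) -> (12,0) [heading=0, draw]
FD 2: (12,0) -> (14,0) [heading=0, draw]
LT 60: heading 0 -> 60
FD 1: (14,0) -> (14.5,0.866) [heading=60, draw]
FD 15: (14.5,0.866) -> (22,13.856) [heading=60, draw]
BK 17: (22,13.856) -> (13.5,-0.866) [heading=60, draw]
RT 30: heading 60 -> 30
FD 16: (13.5,-0.866) -> (27.356,7.134) [heading=30, draw]
Final: pos=(27.356,7.134), heading=30, 6 segment(s) drawn
Waypoints (7 total):
(0, 0)
(12, 0)
(14, 0)
(14.5, 0.866)
(22, 13.856)
(13.5, -0.866)
(27.356, 7.134)

Answer: (0, 0)
(12, 0)
(14, 0)
(14.5, 0.866)
(22, 13.856)
(13.5, -0.866)
(27.356, 7.134)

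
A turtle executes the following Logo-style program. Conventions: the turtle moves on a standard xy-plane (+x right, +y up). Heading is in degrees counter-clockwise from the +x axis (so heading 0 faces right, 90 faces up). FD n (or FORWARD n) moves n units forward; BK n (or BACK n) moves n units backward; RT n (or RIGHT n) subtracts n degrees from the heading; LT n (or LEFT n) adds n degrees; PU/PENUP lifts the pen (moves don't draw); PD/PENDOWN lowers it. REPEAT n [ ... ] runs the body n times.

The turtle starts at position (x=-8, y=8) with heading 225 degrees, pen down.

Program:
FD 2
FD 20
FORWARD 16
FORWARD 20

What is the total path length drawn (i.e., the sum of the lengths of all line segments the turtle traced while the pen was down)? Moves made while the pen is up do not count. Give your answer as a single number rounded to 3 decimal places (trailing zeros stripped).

Executing turtle program step by step:
Start: pos=(-8,8), heading=225, pen down
FD 2: (-8,8) -> (-9.414,6.586) [heading=225, draw]
FD 20: (-9.414,6.586) -> (-23.556,-7.556) [heading=225, draw]
FD 16: (-23.556,-7.556) -> (-34.87,-18.87) [heading=225, draw]
FD 20: (-34.87,-18.87) -> (-49.012,-33.012) [heading=225, draw]
Final: pos=(-49.012,-33.012), heading=225, 4 segment(s) drawn

Segment lengths:
  seg 1: (-8,8) -> (-9.414,6.586), length = 2
  seg 2: (-9.414,6.586) -> (-23.556,-7.556), length = 20
  seg 3: (-23.556,-7.556) -> (-34.87,-18.87), length = 16
  seg 4: (-34.87,-18.87) -> (-49.012,-33.012), length = 20
Total = 58

Answer: 58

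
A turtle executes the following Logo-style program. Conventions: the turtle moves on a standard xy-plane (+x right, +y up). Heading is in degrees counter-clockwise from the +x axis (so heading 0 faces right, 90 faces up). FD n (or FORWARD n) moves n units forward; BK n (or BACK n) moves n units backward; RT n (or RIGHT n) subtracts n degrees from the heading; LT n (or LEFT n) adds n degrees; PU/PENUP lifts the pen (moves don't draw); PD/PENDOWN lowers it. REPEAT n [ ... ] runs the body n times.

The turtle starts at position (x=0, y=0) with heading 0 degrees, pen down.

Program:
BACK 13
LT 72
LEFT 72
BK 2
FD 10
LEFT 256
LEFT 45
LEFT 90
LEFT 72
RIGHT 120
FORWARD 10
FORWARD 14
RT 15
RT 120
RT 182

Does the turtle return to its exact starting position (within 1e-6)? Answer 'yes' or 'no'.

Executing turtle program step by step:
Start: pos=(0,0), heading=0, pen down
BK 13: (0,0) -> (-13,0) [heading=0, draw]
LT 72: heading 0 -> 72
LT 72: heading 72 -> 144
BK 2: (-13,0) -> (-11.382,-1.176) [heading=144, draw]
FD 10: (-11.382,-1.176) -> (-19.472,4.702) [heading=144, draw]
LT 256: heading 144 -> 40
LT 45: heading 40 -> 85
LT 90: heading 85 -> 175
LT 72: heading 175 -> 247
RT 120: heading 247 -> 127
FD 10: (-19.472,4.702) -> (-25.49,12.689) [heading=127, draw]
FD 14: (-25.49,12.689) -> (-33.916,23.87) [heading=127, draw]
RT 15: heading 127 -> 112
RT 120: heading 112 -> 352
RT 182: heading 352 -> 170
Final: pos=(-33.916,23.87), heading=170, 5 segment(s) drawn

Start position: (0, 0)
Final position: (-33.916, 23.87)
Distance = 41.473; >= 1e-6 -> NOT closed

Answer: no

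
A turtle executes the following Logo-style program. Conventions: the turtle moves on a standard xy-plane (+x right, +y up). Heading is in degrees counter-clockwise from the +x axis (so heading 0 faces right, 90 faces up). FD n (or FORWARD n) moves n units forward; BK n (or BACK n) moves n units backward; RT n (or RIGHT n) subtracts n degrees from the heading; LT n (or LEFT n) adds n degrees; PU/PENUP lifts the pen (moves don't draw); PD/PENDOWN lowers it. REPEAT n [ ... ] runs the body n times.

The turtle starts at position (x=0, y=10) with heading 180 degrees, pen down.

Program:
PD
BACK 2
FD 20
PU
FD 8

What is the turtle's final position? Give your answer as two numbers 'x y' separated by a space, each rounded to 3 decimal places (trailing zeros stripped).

Answer: -26 10

Derivation:
Executing turtle program step by step:
Start: pos=(0,10), heading=180, pen down
PD: pen down
BK 2: (0,10) -> (2,10) [heading=180, draw]
FD 20: (2,10) -> (-18,10) [heading=180, draw]
PU: pen up
FD 8: (-18,10) -> (-26,10) [heading=180, move]
Final: pos=(-26,10), heading=180, 2 segment(s) drawn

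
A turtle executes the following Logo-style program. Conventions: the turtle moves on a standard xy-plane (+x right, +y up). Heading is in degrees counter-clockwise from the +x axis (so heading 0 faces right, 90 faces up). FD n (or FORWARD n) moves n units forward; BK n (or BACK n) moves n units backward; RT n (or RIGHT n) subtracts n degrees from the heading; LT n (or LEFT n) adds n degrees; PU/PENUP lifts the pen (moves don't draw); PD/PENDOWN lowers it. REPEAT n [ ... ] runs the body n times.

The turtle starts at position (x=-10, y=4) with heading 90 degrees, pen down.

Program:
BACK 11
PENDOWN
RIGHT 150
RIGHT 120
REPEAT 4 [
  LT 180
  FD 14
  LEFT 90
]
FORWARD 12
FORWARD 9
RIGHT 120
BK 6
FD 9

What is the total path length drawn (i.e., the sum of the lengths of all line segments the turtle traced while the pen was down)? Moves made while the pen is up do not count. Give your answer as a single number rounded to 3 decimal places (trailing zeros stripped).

Answer: 103

Derivation:
Executing turtle program step by step:
Start: pos=(-10,4), heading=90, pen down
BK 11: (-10,4) -> (-10,-7) [heading=90, draw]
PD: pen down
RT 150: heading 90 -> 300
RT 120: heading 300 -> 180
REPEAT 4 [
  -- iteration 1/4 --
  LT 180: heading 180 -> 0
  FD 14: (-10,-7) -> (4,-7) [heading=0, draw]
  LT 90: heading 0 -> 90
  -- iteration 2/4 --
  LT 180: heading 90 -> 270
  FD 14: (4,-7) -> (4,-21) [heading=270, draw]
  LT 90: heading 270 -> 0
  -- iteration 3/4 --
  LT 180: heading 0 -> 180
  FD 14: (4,-21) -> (-10,-21) [heading=180, draw]
  LT 90: heading 180 -> 270
  -- iteration 4/4 --
  LT 180: heading 270 -> 90
  FD 14: (-10,-21) -> (-10,-7) [heading=90, draw]
  LT 90: heading 90 -> 180
]
FD 12: (-10,-7) -> (-22,-7) [heading=180, draw]
FD 9: (-22,-7) -> (-31,-7) [heading=180, draw]
RT 120: heading 180 -> 60
BK 6: (-31,-7) -> (-34,-12.196) [heading=60, draw]
FD 9: (-34,-12.196) -> (-29.5,-4.402) [heading=60, draw]
Final: pos=(-29.5,-4.402), heading=60, 9 segment(s) drawn

Segment lengths:
  seg 1: (-10,4) -> (-10,-7), length = 11
  seg 2: (-10,-7) -> (4,-7), length = 14
  seg 3: (4,-7) -> (4,-21), length = 14
  seg 4: (4,-21) -> (-10,-21), length = 14
  seg 5: (-10,-21) -> (-10,-7), length = 14
  seg 6: (-10,-7) -> (-22,-7), length = 12
  seg 7: (-22,-7) -> (-31,-7), length = 9
  seg 8: (-31,-7) -> (-34,-12.196), length = 6
  seg 9: (-34,-12.196) -> (-29.5,-4.402), length = 9
Total = 103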